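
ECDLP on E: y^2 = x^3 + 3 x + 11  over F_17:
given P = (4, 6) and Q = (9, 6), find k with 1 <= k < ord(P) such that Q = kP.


Enumerate multiples of P until we hit Q = (9, 6):
  1P = (4, 6)
  2P = (9, 11)
  3P = (5, 10)
  4P = (7, 16)
  5P = (2, 12)
  6P = (3, 8)
  7P = (14, 14)
  8P = (1, 10)
  9P = (10, 2)
  10P = (11, 10)
  11P = (11, 7)
  12P = (10, 15)
  13P = (1, 7)
  14P = (14, 3)
  15P = (3, 9)
  16P = (2, 5)
  17P = (7, 1)
  18P = (5, 7)
  19P = (9, 6)
Match found at i = 19.

k = 19


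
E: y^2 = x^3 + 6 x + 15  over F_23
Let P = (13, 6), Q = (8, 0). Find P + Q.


P != Q, so use the chord formula.
s = (y2 - y1) / (x2 - x1) = (17) / (18) mod 23 = 15
x3 = s^2 - x1 - x2 mod 23 = 15^2 - 13 - 8 = 20
y3 = s (x1 - x3) - y1 mod 23 = 15 * (13 - 20) - 6 = 4

P + Q = (20, 4)


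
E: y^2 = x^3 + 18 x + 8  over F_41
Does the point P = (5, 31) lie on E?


Check whether y^2 = x^3 + 18 x + 8 (mod 41) for (x, y) = (5, 31).
LHS: y^2 = 31^2 mod 41 = 18
RHS: x^3 + 18 x + 8 = 5^3 + 18*5 + 8 mod 41 = 18
LHS = RHS

Yes, on the curve


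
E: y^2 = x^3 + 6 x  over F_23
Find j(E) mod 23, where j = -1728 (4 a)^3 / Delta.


Delta = -16(4 a^3 + 27 b^2) mod 23 = 22
-1728 * (4 a)^3 = -1728 * (4*6)^3 mod 23 = 20
j = 20 * 22^(-1) mod 23 = 3

j = 3 (mod 23)


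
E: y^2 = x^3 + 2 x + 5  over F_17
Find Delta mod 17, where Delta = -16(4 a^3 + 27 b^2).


4 a^3 + 27 b^2 = 4*2^3 + 27*5^2 = 32 + 675 = 707
Delta = -16 * (707) = -11312
Delta mod 17 = 10

Delta = 10 (mod 17)


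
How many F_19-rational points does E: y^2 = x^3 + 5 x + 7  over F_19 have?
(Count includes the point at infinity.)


For each x in F_19, count y with y^2 = x^3 + 5 x + 7 mod 19:
  x = 0: RHS = 7, y in [8, 11]  -> 2 point(s)
  x = 2: RHS = 6, y in [5, 14]  -> 2 point(s)
  x = 3: RHS = 11, y in [7, 12]  -> 2 point(s)
  x = 5: RHS = 5, y in [9, 10]  -> 2 point(s)
  x = 6: RHS = 6, y in [5, 14]  -> 2 point(s)
  x = 7: RHS = 5, y in [9, 10]  -> 2 point(s)
  x = 11: RHS = 6, y in [5, 14]  -> 2 point(s)
  x = 12: RHS = 9, y in [3, 16]  -> 2 point(s)
  x = 14: RHS = 9, y in [3, 16]  -> 2 point(s)
  x = 18: RHS = 1, y in [1, 18]  -> 2 point(s)
Affine points: 20. Add the point at infinity: total = 21.

#E(F_19) = 21


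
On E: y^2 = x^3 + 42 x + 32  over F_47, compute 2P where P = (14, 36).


Doubling: s = (3 x1^2 + a) / (2 y1)
s = (3*14^2 + 42) / (2*36) mod 47 = 44
x3 = s^2 - 2 x1 mod 47 = 44^2 - 2*14 = 28
y3 = s (x1 - x3) - y1 mod 47 = 44 * (14 - 28) - 36 = 6

2P = (28, 6)


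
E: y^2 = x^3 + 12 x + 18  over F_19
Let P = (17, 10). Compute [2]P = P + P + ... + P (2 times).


k = 2 = 10_2 (binary, LSB first: 01)
Double-and-add from P = (17, 10):
  bit 0 = 0: acc unchanged = O
  bit 1 = 1: acc = O + (10, 6) = (10, 6)

2P = (10, 6)


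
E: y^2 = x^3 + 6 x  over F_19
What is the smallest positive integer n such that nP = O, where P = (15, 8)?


Compute successive multiples of P until we hit O:
  1P = (15, 8)
  2P = (9, 17)
  3P = (2, 1)
  4P = (6, 10)
  5P = (14, 15)
  6P = (1, 8)
  7P = (3, 11)
  8P = (7, 9)
  ... (continuing to 20P)
  20P = O

ord(P) = 20


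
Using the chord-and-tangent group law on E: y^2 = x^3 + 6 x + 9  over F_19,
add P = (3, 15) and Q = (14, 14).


P != Q, so use the chord formula.
s = (y2 - y1) / (x2 - x1) = (18) / (11) mod 19 = 12
x3 = s^2 - x1 - x2 mod 19 = 12^2 - 3 - 14 = 13
y3 = s (x1 - x3) - y1 mod 19 = 12 * (3 - 13) - 15 = 17

P + Q = (13, 17)


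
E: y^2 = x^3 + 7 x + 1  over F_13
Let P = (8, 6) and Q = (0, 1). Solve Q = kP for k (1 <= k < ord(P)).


Enumerate multiples of P until we hit Q = (0, 1):
  1P = (8, 6)
  2P = (0, 1)
Match found at i = 2.

k = 2


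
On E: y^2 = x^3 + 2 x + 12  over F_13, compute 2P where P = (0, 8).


Doubling: s = (3 x1^2 + a) / (2 y1)
s = (3*0^2 + 2) / (2*8) mod 13 = 5
x3 = s^2 - 2 x1 mod 13 = 5^2 - 2*0 = 12
y3 = s (x1 - x3) - y1 mod 13 = 5 * (0 - 12) - 8 = 10

2P = (12, 10)


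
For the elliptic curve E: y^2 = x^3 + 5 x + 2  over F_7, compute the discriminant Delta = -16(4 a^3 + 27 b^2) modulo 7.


4 a^3 + 27 b^2 = 4*5^3 + 27*2^2 = 500 + 108 = 608
Delta = -16 * (608) = -9728
Delta mod 7 = 2

Delta = 2 (mod 7)


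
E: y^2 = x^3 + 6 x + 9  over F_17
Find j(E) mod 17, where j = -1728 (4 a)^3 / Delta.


Delta = -16(4 a^3 + 27 b^2) mod 17 = 8
-1728 * (4 a)^3 = -1728 * (4*6)^3 mod 17 = 1
j = 1 * 8^(-1) mod 17 = 15

j = 15 (mod 17)


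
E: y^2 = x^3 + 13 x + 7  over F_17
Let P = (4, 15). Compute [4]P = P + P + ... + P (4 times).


k = 4 = 100_2 (binary, LSB first: 001)
Double-and-add from P = (4, 15):
  bit 0 = 0: acc unchanged = O
  bit 1 = 0: acc unchanged = O
  bit 2 = 1: acc = O + (4, 2) = (4, 2)

4P = (4, 2)


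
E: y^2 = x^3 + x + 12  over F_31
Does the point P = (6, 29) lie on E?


Check whether y^2 = x^3 + 1 x + 12 (mod 31) for (x, y) = (6, 29).
LHS: y^2 = 29^2 mod 31 = 4
RHS: x^3 + 1 x + 12 = 6^3 + 1*6 + 12 mod 31 = 17
LHS != RHS

No, not on the curve


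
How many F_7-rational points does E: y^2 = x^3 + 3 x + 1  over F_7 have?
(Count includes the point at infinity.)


For each x in F_7, count y with y^2 = x^3 + 3 x + 1 mod 7:
  x = 0: RHS = 1, y in [1, 6]  -> 2 point(s)
  x = 2: RHS = 1, y in [1, 6]  -> 2 point(s)
  x = 3: RHS = 2, y in [3, 4]  -> 2 point(s)
  x = 4: RHS = 0, y in [0]  -> 1 point(s)
  x = 5: RHS = 1, y in [1, 6]  -> 2 point(s)
  x = 6: RHS = 4, y in [2, 5]  -> 2 point(s)
Affine points: 11. Add the point at infinity: total = 12.

#E(F_7) = 12


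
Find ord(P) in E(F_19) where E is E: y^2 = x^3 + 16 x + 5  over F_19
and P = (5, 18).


Compute successive multiples of P until we hit O:
  1P = (5, 18)
  2P = (13, 4)
  3P = (10, 5)
  4P = (10, 14)
  5P = (13, 15)
  6P = (5, 1)
  7P = O

ord(P) = 7


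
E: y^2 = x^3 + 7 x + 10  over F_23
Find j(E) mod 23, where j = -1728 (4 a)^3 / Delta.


Delta = -16(4 a^3 + 27 b^2) mod 23 = 7
-1728 * (4 a)^3 = -1728 * (4*7)^3 mod 23 = 16
j = 16 * 7^(-1) mod 23 = 22

j = 22 (mod 23)


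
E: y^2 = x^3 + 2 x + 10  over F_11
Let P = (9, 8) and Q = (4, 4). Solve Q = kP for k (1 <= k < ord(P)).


Enumerate multiples of P until we hit Q = (4, 4):
  1P = (9, 8)
  2P = (7, 2)
  3P = (4, 7)
  4P = (2, 0)
  5P = (4, 4)
Match found at i = 5.

k = 5


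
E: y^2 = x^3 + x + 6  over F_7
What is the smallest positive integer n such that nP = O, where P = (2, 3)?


Compute successive multiples of P until we hit O:
  1P = (2, 3)
  2P = (4, 2)
  3P = (3, 1)
  4P = (6, 5)
  5P = (1, 1)
  6P = (1, 6)
  7P = (6, 2)
  8P = (3, 6)
  ... (continuing to 11P)
  11P = O

ord(P) = 11


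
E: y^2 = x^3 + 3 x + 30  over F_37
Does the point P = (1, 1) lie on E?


Check whether y^2 = x^3 + 3 x + 30 (mod 37) for (x, y) = (1, 1).
LHS: y^2 = 1^2 mod 37 = 1
RHS: x^3 + 3 x + 30 = 1^3 + 3*1 + 30 mod 37 = 34
LHS != RHS

No, not on the curve


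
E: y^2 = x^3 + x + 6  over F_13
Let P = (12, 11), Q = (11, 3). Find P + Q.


P != Q, so use the chord formula.
s = (y2 - y1) / (x2 - x1) = (5) / (12) mod 13 = 8
x3 = s^2 - x1 - x2 mod 13 = 8^2 - 12 - 11 = 2
y3 = s (x1 - x3) - y1 mod 13 = 8 * (12 - 2) - 11 = 4

P + Q = (2, 4)


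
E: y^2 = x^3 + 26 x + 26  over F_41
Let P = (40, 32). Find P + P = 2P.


Doubling: s = (3 x1^2 + a) / (2 y1)
s = (3*40^2 + 26) / (2*32) mod 41 = 28
x3 = s^2 - 2 x1 mod 41 = 28^2 - 2*40 = 7
y3 = s (x1 - x3) - y1 mod 41 = 28 * (40 - 7) - 32 = 31

2P = (7, 31)


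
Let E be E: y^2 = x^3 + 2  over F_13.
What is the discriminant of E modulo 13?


4 a^3 + 27 b^2 = 4*0^3 + 27*2^2 = 0 + 108 = 108
Delta = -16 * (108) = -1728
Delta mod 13 = 1

Delta = 1 (mod 13)


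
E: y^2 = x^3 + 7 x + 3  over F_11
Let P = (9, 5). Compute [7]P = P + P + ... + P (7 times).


k = 7 = 111_2 (binary, LSB first: 111)
Double-and-add from P = (9, 5):
  bit 0 = 1: acc = O + (9, 5) = (9, 5)
  bit 1 = 1: acc = (9, 5) + (2, 5) = (0, 6)
  bit 2 = 1: acc = (0, 6) + (5, 8) = (0, 5)

7P = (0, 5)


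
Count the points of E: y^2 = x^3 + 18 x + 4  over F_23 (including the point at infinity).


For each x in F_23, count y with y^2 = x^3 + 18 x + 4 mod 23:
  x = 0: RHS = 4, y in [2, 21]  -> 2 point(s)
  x = 1: RHS = 0, y in [0]  -> 1 point(s)
  x = 2: RHS = 2, y in [5, 18]  -> 2 point(s)
  x = 3: RHS = 16, y in [4, 19]  -> 2 point(s)
  x = 4: RHS = 2, y in [5, 18]  -> 2 point(s)
  x = 5: RHS = 12, y in [9, 14]  -> 2 point(s)
  x = 6: RHS = 6, y in [11, 12]  -> 2 point(s)
  x = 7: RHS = 13, y in [6, 17]  -> 2 point(s)
  x = 8: RHS = 16, y in [4, 19]  -> 2 point(s)
  x = 12: RHS = 16, y in [4, 19]  -> 2 point(s)
  x = 16: RHS = 18, y in [8, 15]  -> 2 point(s)
  x = 17: RHS = 2, y in [5, 18]  -> 2 point(s)
  x = 19: RHS = 6, y in [11, 12]  -> 2 point(s)
  x = 21: RHS = 6, y in [11, 12]  -> 2 point(s)
  x = 22: RHS = 8, y in [10, 13]  -> 2 point(s)
Affine points: 29. Add the point at infinity: total = 30.

#E(F_23) = 30


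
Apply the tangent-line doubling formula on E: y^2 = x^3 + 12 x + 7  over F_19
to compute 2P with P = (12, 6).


Doubling: s = (3 x1^2 + a) / (2 y1)
s = (3*12^2 + 12) / (2*6) mod 19 = 18
x3 = s^2 - 2 x1 mod 19 = 18^2 - 2*12 = 15
y3 = s (x1 - x3) - y1 mod 19 = 18 * (12 - 15) - 6 = 16

2P = (15, 16)


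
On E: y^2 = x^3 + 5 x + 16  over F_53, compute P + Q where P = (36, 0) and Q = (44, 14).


P != Q, so use the chord formula.
s = (y2 - y1) / (x2 - x1) = (14) / (8) mod 53 = 15
x3 = s^2 - x1 - x2 mod 53 = 15^2 - 36 - 44 = 39
y3 = s (x1 - x3) - y1 mod 53 = 15 * (36 - 39) - 0 = 8

P + Q = (39, 8)


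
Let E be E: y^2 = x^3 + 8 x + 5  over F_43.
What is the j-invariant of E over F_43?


Delta = -16(4 a^3 + 27 b^2) mod 43 = 34
-1728 * (4 a)^3 = -1728 * (4*8)^3 mod 43 = 27
j = 27 * 34^(-1) mod 43 = 40

j = 40 (mod 43)


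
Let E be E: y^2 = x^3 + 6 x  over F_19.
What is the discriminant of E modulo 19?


4 a^3 + 27 b^2 = 4*6^3 + 27*0^2 = 864 + 0 = 864
Delta = -16 * (864) = -13824
Delta mod 19 = 8

Delta = 8 (mod 19)


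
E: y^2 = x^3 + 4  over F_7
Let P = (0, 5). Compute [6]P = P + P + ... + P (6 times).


k = 6 = 110_2 (binary, LSB first: 011)
Double-and-add from P = (0, 5):
  bit 0 = 0: acc unchanged = O
  bit 1 = 1: acc = O + (0, 2) = (0, 2)
  bit 2 = 1: acc = (0, 2) + (0, 5) = O

6P = O


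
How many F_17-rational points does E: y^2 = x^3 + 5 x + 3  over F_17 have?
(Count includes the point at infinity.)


For each x in F_17, count y with y^2 = x^3 + 5 x + 3 mod 17:
  x = 1: RHS = 9, y in [3, 14]  -> 2 point(s)
  x = 2: RHS = 4, y in [2, 15]  -> 2 point(s)
  x = 4: RHS = 2, y in [6, 11]  -> 2 point(s)
  x = 5: RHS = 0, y in [0]  -> 1 point(s)
  x = 10: RHS = 16, y in [4, 13]  -> 2 point(s)
  x = 13: RHS = 4, y in [2, 15]  -> 2 point(s)
  x = 15: RHS = 2, y in [6, 11]  -> 2 point(s)
Affine points: 13. Add the point at infinity: total = 14.

#E(F_17) = 14


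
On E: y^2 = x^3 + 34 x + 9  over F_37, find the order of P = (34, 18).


Compute successive multiples of P until we hit O:
  1P = (34, 18)
  2P = (27, 36)
  3P = (3, 8)
  4P = (11, 30)
  5P = (32, 26)
  6P = (24, 16)
  7P = (19, 22)
  8P = (14, 26)
  ... (continuing to 41P)
  41P = O

ord(P) = 41


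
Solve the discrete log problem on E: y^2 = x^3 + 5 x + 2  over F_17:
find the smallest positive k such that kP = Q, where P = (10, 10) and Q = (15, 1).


Enumerate multiples of P until we hit Q = (15, 1):
  1P = (10, 10)
  2P = (16, 9)
  3P = (0, 11)
  4P = (15, 16)
  5P = (5, 13)
  6P = (1, 5)
  7P = (4, 16)
  8P = (4, 1)
  9P = (1, 12)
  10P = (5, 4)
  11P = (15, 1)
Match found at i = 11.

k = 11


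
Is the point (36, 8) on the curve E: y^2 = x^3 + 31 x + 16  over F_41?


Check whether y^2 = x^3 + 31 x + 16 (mod 41) for (x, y) = (36, 8).
LHS: y^2 = 8^2 mod 41 = 23
RHS: x^3 + 31 x + 16 = 36^3 + 31*36 + 16 mod 41 = 23
LHS = RHS

Yes, on the curve


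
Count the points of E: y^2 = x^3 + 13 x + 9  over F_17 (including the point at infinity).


For each x in F_17, count y with y^2 = x^3 + 13 x + 9 mod 17:
  x = 0: RHS = 9, y in [3, 14]  -> 2 point(s)
  x = 2: RHS = 9, y in [3, 14]  -> 2 point(s)
  x = 7: RHS = 1, y in [1, 16]  -> 2 point(s)
  x = 8: RHS = 13, y in [8, 9]  -> 2 point(s)
  x = 10: RHS = 0, y in [0]  -> 1 point(s)
  x = 11: RHS = 4, y in [2, 15]  -> 2 point(s)
  x = 15: RHS = 9, y in [3, 14]  -> 2 point(s)
Affine points: 13. Add the point at infinity: total = 14.

#E(F_17) = 14


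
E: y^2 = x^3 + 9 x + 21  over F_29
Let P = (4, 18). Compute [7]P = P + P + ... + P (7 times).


k = 7 = 111_2 (binary, LSB first: 111)
Double-and-add from P = (4, 18):
  bit 0 = 1: acc = O + (4, 18) = (4, 18)
  bit 1 = 1: acc = (4, 18) + (8, 24) = (12, 28)
  bit 2 = 1: acc = (12, 28) + (20, 20) = (27, 16)

7P = (27, 16)


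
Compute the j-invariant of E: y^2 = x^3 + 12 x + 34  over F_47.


Delta = -16(4 a^3 + 27 b^2) mod 47 = 29
-1728 * (4 a)^3 = -1728 * (4*12)^3 mod 47 = 11
j = 11 * 29^(-1) mod 47 = 2

j = 2 (mod 47)


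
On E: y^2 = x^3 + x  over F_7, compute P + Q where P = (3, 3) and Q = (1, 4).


P != Q, so use the chord formula.
s = (y2 - y1) / (x2 - x1) = (1) / (5) mod 7 = 3
x3 = s^2 - x1 - x2 mod 7 = 3^2 - 3 - 1 = 5
y3 = s (x1 - x3) - y1 mod 7 = 3 * (3 - 5) - 3 = 5

P + Q = (5, 5)


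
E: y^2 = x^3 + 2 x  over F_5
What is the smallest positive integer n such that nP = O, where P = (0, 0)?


Compute successive multiples of P until we hit O:
  1P = (0, 0)
  2P = O

ord(P) = 2


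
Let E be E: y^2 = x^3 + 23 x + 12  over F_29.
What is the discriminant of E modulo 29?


4 a^3 + 27 b^2 = 4*23^3 + 27*12^2 = 48668 + 3888 = 52556
Delta = -16 * (52556) = -840896
Delta mod 29 = 17

Delta = 17 (mod 29)


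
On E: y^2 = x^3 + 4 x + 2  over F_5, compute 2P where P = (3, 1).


Doubling: s = (3 x1^2 + a) / (2 y1)
s = (3*3^2 + 4) / (2*1) mod 5 = 3
x3 = s^2 - 2 x1 mod 5 = 3^2 - 2*3 = 3
y3 = s (x1 - x3) - y1 mod 5 = 3 * (3 - 3) - 1 = 4

2P = (3, 4)


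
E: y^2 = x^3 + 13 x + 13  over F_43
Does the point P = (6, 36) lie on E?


Check whether y^2 = x^3 + 13 x + 13 (mod 43) for (x, y) = (6, 36).
LHS: y^2 = 36^2 mod 43 = 6
RHS: x^3 + 13 x + 13 = 6^3 + 13*6 + 13 mod 43 = 6
LHS = RHS

Yes, on the curve


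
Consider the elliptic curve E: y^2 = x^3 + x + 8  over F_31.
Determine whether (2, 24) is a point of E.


Check whether y^2 = x^3 + 1 x + 8 (mod 31) for (x, y) = (2, 24).
LHS: y^2 = 24^2 mod 31 = 18
RHS: x^3 + 1 x + 8 = 2^3 + 1*2 + 8 mod 31 = 18
LHS = RHS

Yes, on the curve


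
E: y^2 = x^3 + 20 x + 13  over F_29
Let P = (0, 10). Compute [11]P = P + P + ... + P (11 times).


k = 11 = 1011_2 (binary, LSB first: 1101)
Double-and-add from P = (0, 10):
  bit 0 = 1: acc = O + (0, 10) = (0, 10)
  bit 1 = 1: acc = (0, 10) + (1, 18) = (5, 8)
  bit 2 = 0: acc unchanged = (5, 8)
  bit 3 = 1: acc = (5, 8) + (3, 19) = (15, 18)

11P = (15, 18)


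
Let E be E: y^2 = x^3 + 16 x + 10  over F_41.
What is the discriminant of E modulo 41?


4 a^3 + 27 b^2 = 4*16^3 + 27*10^2 = 16384 + 2700 = 19084
Delta = -16 * (19084) = -305344
Delta mod 41 = 24

Delta = 24 (mod 41)


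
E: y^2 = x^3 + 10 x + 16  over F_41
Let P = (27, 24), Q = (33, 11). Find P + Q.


P != Q, so use the chord formula.
s = (y2 - y1) / (x2 - x1) = (28) / (6) mod 41 = 32
x3 = s^2 - x1 - x2 mod 41 = 32^2 - 27 - 33 = 21
y3 = s (x1 - x3) - y1 mod 41 = 32 * (27 - 21) - 24 = 4

P + Q = (21, 4)


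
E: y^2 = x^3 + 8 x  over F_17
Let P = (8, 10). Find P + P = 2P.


Doubling: s = (3 x1^2 + a) / (2 y1)
s = (3*8^2 + 8) / (2*10) mod 17 = 10
x3 = s^2 - 2 x1 mod 17 = 10^2 - 2*8 = 16
y3 = s (x1 - x3) - y1 mod 17 = 10 * (8 - 16) - 10 = 12

2P = (16, 12)


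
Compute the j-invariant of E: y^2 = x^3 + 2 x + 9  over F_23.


Delta = -16(4 a^3 + 27 b^2) mod 23 = 8
-1728 * (4 a)^3 = -1728 * (4*2)^3 mod 23 = 5
j = 5 * 8^(-1) mod 23 = 15

j = 15 (mod 23)


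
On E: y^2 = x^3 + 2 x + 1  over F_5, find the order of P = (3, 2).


Compute successive multiples of P until we hit O:
  1P = (3, 2)
  2P = (0, 1)
  3P = (1, 2)
  4P = (1, 3)
  5P = (0, 4)
  6P = (3, 3)
  7P = O

ord(P) = 7


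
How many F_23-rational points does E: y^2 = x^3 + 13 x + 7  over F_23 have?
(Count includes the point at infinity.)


For each x in F_23, count y with y^2 = x^3 + 13 x + 7 mod 23:
  x = 2: RHS = 18, y in [8, 15]  -> 2 point(s)
  x = 3: RHS = 4, y in [2, 21]  -> 2 point(s)
  x = 4: RHS = 8, y in [10, 13]  -> 2 point(s)
  x = 5: RHS = 13, y in [6, 17]  -> 2 point(s)
  x = 6: RHS = 2, y in [5, 18]  -> 2 point(s)
  x = 7: RHS = 4, y in [2, 21]  -> 2 point(s)
  x = 8: RHS = 2, y in [5, 18]  -> 2 point(s)
  x = 9: RHS = 2, y in [5, 18]  -> 2 point(s)
  x = 11: RHS = 9, y in [3, 20]  -> 2 point(s)
  x = 13: RHS = 4, y in [2, 21]  -> 2 point(s)
  x = 14: RHS = 12, y in [9, 14]  -> 2 point(s)
  x = 15: RHS = 12, y in [9, 14]  -> 2 point(s)
  x = 17: RHS = 12, y in [9, 14]  -> 2 point(s)
  x = 18: RHS = 1, y in [1, 22]  -> 2 point(s)
  x = 19: RHS = 6, y in [11, 12]  -> 2 point(s)
  x = 22: RHS = 16, y in [4, 19]  -> 2 point(s)
Affine points: 32. Add the point at infinity: total = 33.

#E(F_23) = 33


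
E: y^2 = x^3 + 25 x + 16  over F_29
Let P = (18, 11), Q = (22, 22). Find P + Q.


P != Q, so use the chord formula.
s = (y2 - y1) / (x2 - x1) = (11) / (4) mod 29 = 10
x3 = s^2 - x1 - x2 mod 29 = 10^2 - 18 - 22 = 2
y3 = s (x1 - x3) - y1 mod 29 = 10 * (18 - 2) - 11 = 4

P + Q = (2, 4)


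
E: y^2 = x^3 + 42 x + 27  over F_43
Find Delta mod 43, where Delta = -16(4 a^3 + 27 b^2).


4 a^3 + 27 b^2 = 4*42^3 + 27*27^2 = 296352 + 19683 = 316035
Delta = -16 * (316035) = -5056560
Delta mod 43 = 25

Delta = 25 (mod 43)


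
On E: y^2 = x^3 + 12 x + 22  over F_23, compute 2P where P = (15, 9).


Doubling: s = (3 x1^2 + a) / (2 y1)
s = (3*15^2 + 12) / (2*9) mod 23 = 19
x3 = s^2 - 2 x1 mod 23 = 19^2 - 2*15 = 9
y3 = s (x1 - x3) - y1 mod 23 = 19 * (15 - 9) - 9 = 13

2P = (9, 13)


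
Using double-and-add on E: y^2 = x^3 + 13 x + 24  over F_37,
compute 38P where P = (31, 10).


k = 38 = 100110_2 (binary, LSB first: 011001)
Double-and-add from P = (31, 10):
  bit 0 = 0: acc unchanged = O
  bit 1 = 1: acc = O + (3, 4) = (3, 4)
  bit 2 = 1: acc = (3, 4) + (19, 27) = (36, 11)
  bit 3 = 0: acc unchanged = (36, 11)
  bit 4 = 0: acc unchanged = (36, 11)
  bit 5 = 1: acc = (36, 11) + (30, 21) = (19, 10)

38P = (19, 10)


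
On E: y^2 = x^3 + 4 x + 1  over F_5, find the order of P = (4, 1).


Compute successive multiples of P until we hit O:
  1P = (4, 1)
  2P = (3, 0)
  3P = (4, 4)
  4P = O

ord(P) = 4


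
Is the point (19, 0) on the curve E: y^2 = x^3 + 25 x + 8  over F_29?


Check whether y^2 = x^3 + 25 x + 8 (mod 29) for (x, y) = (19, 0).
LHS: y^2 = 0^2 mod 29 = 0
RHS: x^3 + 25 x + 8 = 19^3 + 25*19 + 8 mod 29 = 5
LHS != RHS

No, not on the curve


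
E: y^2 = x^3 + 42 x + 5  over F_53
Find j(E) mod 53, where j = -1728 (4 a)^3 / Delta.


Delta = -16(4 a^3 + 27 b^2) mod 53 = 25
-1728 * (4 a)^3 = -1728 * (4*42)^3 mod 53 = 45
j = 45 * 25^(-1) mod 53 = 23

j = 23 (mod 53)


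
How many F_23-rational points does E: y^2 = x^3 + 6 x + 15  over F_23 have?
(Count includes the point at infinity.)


For each x in F_23, count y with y^2 = x^3 + 6 x + 15 mod 23:
  x = 2: RHS = 12, y in [9, 14]  -> 2 point(s)
  x = 5: RHS = 9, y in [3, 20]  -> 2 point(s)
  x = 7: RHS = 9, y in [3, 20]  -> 2 point(s)
  x = 8: RHS = 0, y in [0]  -> 1 point(s)
  x = 9: RHS = 16, y in [4, 19]  -> 2 point(s)
  x = 11: RHS = 9, y in [3, 20]  -> 2 point(s)
  x = 13: RHS = 13, y in [6, 17]  -> 2 point(s)
  x = 17: RHS = 16, y in [4, 19]  -> 2 point(s)
  x = 20: RHS = 16, y in [4, 19]  -> 2 point(s)
  x = 21: RHS = 18, y in [8, 15]  -> 2 point(s)
  x = 22: RHS = 8, y in [10, 13]  -> 2 point(s)
Affine points: 21. Add the point at infinity: total = 22.

#E(F_23) = 22


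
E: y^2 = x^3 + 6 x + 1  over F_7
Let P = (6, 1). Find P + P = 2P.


Doubling: s = (3 x1^2 + a) / (2 y1)
s = (3*6^2 + 6) / (2*1) mod 7 = 1
x3 = s^2 - 2 x1 mod 7 = 1^2 - 2*6 = 3
y3 = s (x1 - x3) - y1 mod 7 = 1 * (6 - 3) - 1 = 2

2P = (3, 2)


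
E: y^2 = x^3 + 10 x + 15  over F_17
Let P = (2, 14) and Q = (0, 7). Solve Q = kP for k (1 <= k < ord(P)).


Enumerate multiples of P until we hit Q = (0, 7):
  1P = (2, 14)
  2P = (0, 7)
Match found at i = 2.

k = 2


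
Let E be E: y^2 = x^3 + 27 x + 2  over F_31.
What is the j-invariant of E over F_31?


Delta = -16(4 a^3 + 27 b^2) mod 31 = 12
-1728 * (4 a)^3 = -1728 * (4*27)^3 mod 31 = 30
j = 30 * 12^(-1) mod 31 = 18

j = 18 (mod 31)


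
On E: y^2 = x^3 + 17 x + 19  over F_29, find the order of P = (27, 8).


Compute successive multiples of P until we hit O:
  1P = (27, 8)
  2P = (4, 21)
  3P = (18, 26)
  4P = (17, 1)
  5P = (20, 23)
  6P = (15, 16)
  7P = (10, 0)
  8P = (15, 13)
  ... (continuing to 14P)
  14P = O

ord(P) = 14


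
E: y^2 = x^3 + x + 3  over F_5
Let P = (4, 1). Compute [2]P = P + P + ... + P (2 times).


k = 2 = 10_2 (binary, LSB first: 01)
Double-and-add from P = (4, 1):
  bit 0 = 0: acc unchanged = O
  bit 1 = 1: acc = O + (1, 0) = (1, 0)

2P = (1, 0)


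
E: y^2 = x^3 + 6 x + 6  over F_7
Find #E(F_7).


For each x in F_7, count y with y^2 = x^3 + 6 x + 6 mod 7:
  x = 3: RHS = 2, y in [3, 4]  -> 2 point(s)
  x = 5: RHS = 0, y in [0]  -> 1 point(s)
Affine points: 3. Add the point at infinity: total = 4.

#E(F_7) = 4


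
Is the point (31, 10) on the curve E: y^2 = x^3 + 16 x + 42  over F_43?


Check whether y^2 = x^3 + 16 x + 42 (mod 43) for (x, y) = (31, 10).
LHS: y^2 = 10^2 mod 43 = 14
RHS: x^3 + 16 x + 42 = 31^3 + 16*31 + 42 mod 43 = 14
LHS = RHS

Yes, on the curve


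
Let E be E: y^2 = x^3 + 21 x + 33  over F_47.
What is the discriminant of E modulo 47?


4 a^3 + 27 b^2 = 4*21^3 + 27*33^2 = 37044 + 29403 = 66447
Delta = -16 * (66447) = -1063152
Delta mod 47 = 35

Delta = 35 (mod 47)


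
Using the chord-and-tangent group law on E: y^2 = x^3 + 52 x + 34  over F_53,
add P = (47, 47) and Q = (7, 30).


P != Q, so use the chord formula.
s = (y2 - y1) / (x2 - x1) = (36) / (13) mod 53 = 15
x3 = s^2 - x1 - x2 mod 53 = 15^2 - 47 - 7 = 12
y3 = s (x1 - x3) - y1 mod 53 = 15 * (47 - 12) - 47 = 1

P + Q = (12, 1)


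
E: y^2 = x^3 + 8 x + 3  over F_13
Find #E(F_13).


For each x in F_13, count y with y^2 = x^3 + 8 x + 3 mod 13:
  x = 0: RHS = 3, y in [4, 9]  -> 2 point(s)
  x = 1: RHS = 12, y in [5, 8]  -> 2 point(s)
  x = 2: RHS = 1, y in [1, 12]  -> 2 point(s)
  x = 5: RHS = 12, y in [5, 8]  -> 2 point(s)
  x = 7: RHS = 12, y in [5, 8]  -> 2 point(s)
  x = 10: RHS = 4, y in [2, 11]  -> 2 point(s)
Affine points: 12. Add the point at infinity: total = 13.

#E(F_13) = 13


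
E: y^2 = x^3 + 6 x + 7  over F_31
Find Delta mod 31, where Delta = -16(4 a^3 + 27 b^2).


4 a^3 + 27 b^2 = 4*6^3 + 27*7^2 = 864 + 1323 = 2187
Delta = -16 * (2187) = -34992
Delta mod 31 = 7

Delta = 7 (mod 31)


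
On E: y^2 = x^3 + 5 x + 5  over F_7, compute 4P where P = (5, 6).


k = 4 = 100_2 (binary, LSB first: 001)
Double-and-add from P = (5, 6):
  bit 0 = 0: acc unchanged = O
  bit 1 = 0: acc unchanged = O
  bit 2 = 1: acc = O + (2, 3) = (2, 3)

4P = (2, 3)


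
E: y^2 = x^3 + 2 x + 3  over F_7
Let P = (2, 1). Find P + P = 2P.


Doubling: s = (3 x1^2 + a) / (2 y1)
s = (3*2^2 + 2) / (2*1) mod 7 = 0
x3 = s^2 - 2 x1 mod 7 = 0^2 - 2*2 = 3
y3 = s (x1 - x3) - y1 mod 7 = 0 * (2 - 3) - 1 = 6

2P = (3, 6)


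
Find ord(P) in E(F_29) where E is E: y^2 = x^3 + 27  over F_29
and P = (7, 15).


Compute successive multiples of P until we hit O:
  1P = (7, 15)
  2P = (19, 19)
  3P = (16, 11)
  4P = (13, 7)
  5P = (14, 4)
  6P = (1, 17)
  7P = (5, 23)
  8P = (4, 2)
  ... (continuing to 30P)
  30P = O

ord(P) = 30


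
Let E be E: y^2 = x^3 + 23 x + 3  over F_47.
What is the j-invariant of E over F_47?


Delta = -16(4 a^3 + 27 b^2) mod 47 = 21
-1728 * (4 a)^3 = -1728 * (4*23)^3 mod 47 = 6
j = 6 * 21^(-1) mod 47 = 7

j = 7 (mod 47)


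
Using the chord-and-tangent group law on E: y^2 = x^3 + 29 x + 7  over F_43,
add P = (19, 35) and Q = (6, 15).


P != Q, so use the chord formula.
s = (y2 - y1) / (x2 - x1) = (23) / (30) mod 43 = 28
x3 = s^2 - x1 - x2 mod 43 = 28^2 - 19 - 6 = 28
y3 = s (x1 - x3) - y1 mod 43 = 28 * (19 - 28) - 35 = 14

P + Q = (28, 14)


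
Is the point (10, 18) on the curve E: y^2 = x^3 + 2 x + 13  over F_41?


Check whether y^2 = x^3 + 2 x + 13 (mod 41) for (x, y) = (10, 18).
LHS: y^2 = 18^2 mod 41 = 37
RHS: x^3 + 2 x + 13 = 10^3 + 2*10 + 13 mod 41 = 8
LHS != RHS

No, not on the curve


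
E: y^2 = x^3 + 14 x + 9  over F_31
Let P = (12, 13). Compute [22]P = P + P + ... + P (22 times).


k = 22 = 10110_2 (binary, LSB first: 01101)
Double-and-add from P = (12, 13):
  bit 0 = 0: acc unchanged = O
  bit 1 = 1: acc = O + (14, 29) = (14, 29)
  bit 2 = 1: acc = (14, 29) + (0, 3) = (4, 25)
  bit 3 = 0: acc unchanged = (4, 25)
  bit 4 = 1: acc = (4, 25) + (28, 23) = (13, 30)

22P = (13, 30)


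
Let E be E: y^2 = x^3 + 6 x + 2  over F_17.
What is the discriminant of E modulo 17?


4 a^3 + 27 b^2 = 4*6^3 + 27*2^2 = 864 + 108 = 972
Delta = -16 * (972) = -15552
Delta mod 17 = 3

Delta = 3 (mod 17)


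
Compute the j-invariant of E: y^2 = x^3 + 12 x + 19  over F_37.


Delta = -16(4 a^3 + 27 b^2) mod 37 = 4
-1728 * (4 a)^3 = -1728 * (4*12)^3 mod 37 = 26
j = 26 * 4^(-1) mod 37 = 25

j = 25 (mod 37)


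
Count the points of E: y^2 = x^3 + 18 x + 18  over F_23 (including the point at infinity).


For each x in F_23, count y with y^2 = x^3 + 18 x + 18 mod 23:
  x = 0: RHS = 18, y in [8, 15]  -> 2 point(s)
  x = 2: RHS = 16, y in [4, 19]  -> 2 point(s)
  x = 4: RHS = 16, y in [4, 19]  -> 2 point(s)
  x = 5: RHS = 3, y in [7, 16]  -> 2 point(s)
  x = 7: RHS = 4, y in [2, 21]  -> 2 point(s)
  x = 9: RHS = 12, y in [9, 14]  -> 2 point(s)
  x = 10: RHS = 2, y in [5, 18]  -> 2 point(s)
  x = 11: RHS = 6, y in [11, 12]  -> 2 point(s)
  x = 14: RHS = 1, y in [1, 22]  -> 2 point(s)
  x = 15: RHS = 6, y in [11, 12]  -> 2 point(s)
  x = 16: RHS = 9, y in [3, 20]  -> 2 point(s)
  x = 17: RHS = 16, y in [4, 19]  -> 2 point(s)
  x = 20: RHS = 6, y in [11, 12]  -> 2 point(s)
Affine points: 26. Add the point at infinity: total = 27.

#E(F_23) = 27


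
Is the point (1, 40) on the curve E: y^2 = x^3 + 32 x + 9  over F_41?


Check whether y^2 = x^3 + 32 x + 9 (mod 41) for (x, y) = (1, 40).
LHS: y^2 = 40^2 mod 41 = 1
RHS: x^3 + 32 x + 9 = 1^3 + 32*1 + 9 mod 41 = 1
LHS = RHS

Yes, on the curve


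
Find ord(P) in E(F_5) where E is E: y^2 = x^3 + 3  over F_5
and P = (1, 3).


Compute successive multiples of P until we hit O:
  1P = (1, 3)
  2P = (2, 4)
  3P = (3, 0)
  4P = (2, 1)
  5P = (1, 2)
  6P = O

ord(P) = 6


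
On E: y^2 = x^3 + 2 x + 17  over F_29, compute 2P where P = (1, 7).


Doubling: s = (3 x1^2 + a) / (2 y1)
s = (3*1^2 + 2) / (2*7) mod 29 = 19
x3 = s^2 - 2 x1 mod 29 = 19^2 - 2*1 = 11
y3 = s (x1 - x3) - y1 mod 29 = 19 * (1 - 11) - 7 = 6

2P = (11, 6)


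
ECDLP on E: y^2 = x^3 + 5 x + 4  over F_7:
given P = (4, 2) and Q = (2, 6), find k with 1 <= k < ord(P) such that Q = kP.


Enumerate multiples of P until we hit Q = (2, 6):
  1P = (4, 2)
  2P = (0, 2)
  3P = (3, 5)
  4P = (2, 6)
Match found at i = 4.

k = 4


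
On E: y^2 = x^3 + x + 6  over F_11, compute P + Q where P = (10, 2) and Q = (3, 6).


P != Q, so use the chord formula.
s = (y2 - y1) / (x2 - x1) = (4) / (4) mod 11 = 1
x3 = s^2 - x1 - x2 mod 11 = 1^2 - 10 - 3 = 10
y3 = s (x1 - x3) - y1 mod 11 = 1 * (10 - 10) - 2 = 9

P + Q = (10, 9)


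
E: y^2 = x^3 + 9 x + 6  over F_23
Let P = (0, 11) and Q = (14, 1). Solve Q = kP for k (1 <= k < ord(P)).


Enumerate multiples of P until we hit Q = (14, 1):
  1P = (0, 11)
  2P = (12, 5)
  3P = (17, 9)
  4P = (1, 4)
  5P = (2, 3)
  6P = (14, 22)
  7P = (21, 7)
  8P = (6, 0)
  9P = (21, 16)
  10P = (14, 1)
Match found at i = 10.

k = 10


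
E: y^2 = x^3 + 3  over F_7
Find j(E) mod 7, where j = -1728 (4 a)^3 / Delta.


Delta = -16(4 a^3 + 27 b^2) mod 7 = 4
-1728 * (4 a)^3 = -1728 * (4*0)^3 mod 7 = 0
j = 0 * 4^(-1) mod 7 = 0

j = 0 (mod 7)


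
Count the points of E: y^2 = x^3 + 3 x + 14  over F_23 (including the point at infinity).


For each x in F_23, count y with y^2 = x^3 + 3 x + 14 mod 23:
  x = 1: RHS = 18, y in [8, 15]  -> 2 point(s)
  x = 3: RHS = 4, y in [2, 21]  -> 2 point(s)
  x = 5: RHS = 16, y in [4, 19]  -> 2 point(s)
  x = 6: RHS = 18, y in [8, 15]  -> 2 point(s)
  x = 10: RHS = 9, y in [3, 20]  -> 2 point(s)
  x = 16: RHS = 18, y in [8, 15]  -> 2 point(s)
  x = 18: RHS = 12, y in [9, 14]  -> 2 point(s)
  x = 20: RHS = 1, y in [1, 22]  -> 2 point(s)
  x = 21: RHS = 0, y in [0]  -> 1 point(s)
Affine points: 17. Add the point at infinity: total = 18.

#E(F_23) = 18


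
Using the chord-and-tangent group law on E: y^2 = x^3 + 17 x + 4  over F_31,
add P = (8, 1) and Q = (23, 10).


P != Q, so use the chord formula.
s = (y2 - y1) / (x2 - x1) = (9) / (15) mod 31 = 13
x3 = s^2 - x1 - x2 mod 31 = 13^2 - 8 - 23 = 14
y3 = s (x1 - x3) - y1 mod 31 = 13 * (8 - 14) - 1 = 14

P + Q = (14, 14)


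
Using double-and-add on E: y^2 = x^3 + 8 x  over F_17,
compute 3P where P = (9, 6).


k = 3 = 11_2 (binary, LSB first: 11)
Double-and-add from P = (9, 6):
  bit 0 = 1: acc = O + (9, 6) = (9, 6)
  bit 1 = 1: acc = (9, 6) + (1, 14) = (8, 10)

3P = (8, 10)


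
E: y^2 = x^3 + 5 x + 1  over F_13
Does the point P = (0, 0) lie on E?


Check whether y^2 = x^3 + 5 x + 1 (mod 13) for (x, y) = (0, 0).
LHS: y^2 = 0^2 mod 13 = 0
RHS: x^3 + 5 x + 1 = 0^3 + 5*0 + 1 mod 13 = 1
LHS != RHS

No, not on the curve


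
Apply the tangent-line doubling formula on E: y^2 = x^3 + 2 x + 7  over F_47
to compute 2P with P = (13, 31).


Doubling: s = (3 x1^2 + a) / (2 y1)
s = (3*13^2 + 2) / (2*31) mod 47 = 12
x3 = s^2 - 2 x1 mod 47 = 12^2 - 2*13 = 24
y3 = s (x1 - x3) - y1 mod 47 = 12 * (13 - 24) - 31 = 25

2P = (24, 25)


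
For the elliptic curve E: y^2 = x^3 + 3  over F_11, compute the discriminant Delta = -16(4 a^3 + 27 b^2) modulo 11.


4 a^3 + 27 b^2 = 4*0^3 + 27*3^2 = 0 + 243 = 243
Delta = -16 * (243) = -3888
Delta mod 11 = 6

Delta = 6 (mod 11)


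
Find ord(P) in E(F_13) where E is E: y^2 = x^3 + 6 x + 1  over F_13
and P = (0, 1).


Compute successive multiples of P until we hit O:
  1P = (0, 1)
  2P = (9, 11)
  3P = (7, 10)
  4P = (5, 0)
  5P = (7, 3)
  6P = (9, 2)
  7P = (0, 12)
  8P = O

ord(P) = 8


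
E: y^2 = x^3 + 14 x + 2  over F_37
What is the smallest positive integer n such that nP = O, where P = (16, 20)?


Compute successive multiples of P until we hit O:
  1P = (16, 20)
  2P = (16, 17)
  3P = O

ord(P) = 3


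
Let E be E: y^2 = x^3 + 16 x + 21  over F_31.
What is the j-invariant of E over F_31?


Delta = -16(4 a^3 + 27 b^2) mod 31 = 6
-1728 * (4 a)^3 = -1728 * (4*16)^3 mod 31 = 2
j = 2 * 6^(-1) mod 31 = 21

j = 21 (mod 31)


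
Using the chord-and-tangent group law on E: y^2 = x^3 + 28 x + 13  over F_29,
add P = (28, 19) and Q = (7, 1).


P != Q, so use the chord formula.
s = (y2 - y1) / (x2 - x1) = (11) / (8) mod 29 = 5
x3 = s^2 - x1 - x2 mod 29 = 5^2 - 28 - 7 = 19
y3 = s (x1 - x3) - y1 mod 29 = 5 * (28 - 19) - 19 = 26

P + Q = (19, 26)


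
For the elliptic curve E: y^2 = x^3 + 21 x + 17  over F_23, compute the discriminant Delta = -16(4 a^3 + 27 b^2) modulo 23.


4 a^3 + 27 b^2 = 4*21^3 + 27*17^2 = 37044 + 7803 = 44847
Delta = -16 * (44847) = -717552
Delta mod 23 = 2

Delta = 2 (mod 23)


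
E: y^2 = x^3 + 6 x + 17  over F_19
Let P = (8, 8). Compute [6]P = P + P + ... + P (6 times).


k = 6 = 110_2 (binary, LSB first: 011)
Double-and-add from P = (8, 8):
  bit 0 = 0: acc unchanged = O
  bit 1 = 1: acc = O + (8, 11) = (8, 11)
  bit 2 = 1: acc = (8, 11) + (8, 8) = O

6P = O


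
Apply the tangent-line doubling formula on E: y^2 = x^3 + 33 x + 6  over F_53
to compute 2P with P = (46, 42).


Doubling: s = (3 x1^2 + a) / (2 y1)
s = (3*46^2 + 33) / (2*42) mod 53 = 40
x3 = s^2 - 2 x1 mod 53 = 40^2 - 2*46 = 24
y3 = s (x1 - x3) - y1 mod 53 = 40 * (46 - 24) - 42 = 43

2P = (24, 43)


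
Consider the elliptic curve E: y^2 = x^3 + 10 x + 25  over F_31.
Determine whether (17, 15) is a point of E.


Check whether y^2 = x^3 + 10 x + 25 (mod 31) for (x, y) = (17, 15).
LHS: y^2 = 15^2 mod 31 = 8
RHS: x^3 + 10 x + 25 = 17^3 + 10*17 + 25 mod 31 = 24
LHS != RHS

No, not on the curve


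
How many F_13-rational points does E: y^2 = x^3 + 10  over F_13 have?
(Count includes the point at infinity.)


For each x in F_13, count y with y^2 = x^3 + 0 x + 10 mod 13:
  x = 0: RHS = 10, y in [6, 7]  -> 2 point(s)
  x = 4: RHS = 9, y in [3, 10]  -> 2 point(s)
  x = 10: RHS = 9, y in [3, 10]  -> 2 point(s)
  x = 12: RHS = 9, y in [3, 10]  -> 2 point(s)
Affine points: 8. Add the point at infinity: total = 9.

#E(F_13) = 9


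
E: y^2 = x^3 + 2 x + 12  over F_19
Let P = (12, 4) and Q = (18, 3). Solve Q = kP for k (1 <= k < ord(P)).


Enumerate multiples of P until we hit Q = (18, 3):
  1P = (12, 4)
  2P = (18, 3)
Match found at i = 2.

k = 2


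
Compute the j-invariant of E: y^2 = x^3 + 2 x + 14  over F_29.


Delta = -16(4 a^3 + 27 b^2) mod 29 = 18
-1728 * (4 a)^3 = -1728 * (4*2)^3 mod 29 = 25
j = 25 * 18^(-1) mod 29 = 3

j = 3 (mod 29)


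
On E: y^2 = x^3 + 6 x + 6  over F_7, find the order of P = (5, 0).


Compute successive multiples of P until we hit O:
  1P = (5, 0)
  2P = O

ord(P) = 2


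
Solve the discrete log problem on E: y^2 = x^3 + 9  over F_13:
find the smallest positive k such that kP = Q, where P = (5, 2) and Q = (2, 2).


Enumerate multiples of P until we hit Q = (2, 2):
  1P = (5, 2)
  2P = (6, 2)
  3P = (2, 11)
  4P = (2, 2)
Match found at i = 4.

k = 4


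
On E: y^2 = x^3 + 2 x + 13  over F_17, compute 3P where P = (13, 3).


k = 3 = 11_2 (binary, LSB first: 11)
Double-and-add from P = (13, 3):
  bit 0 = 1: acc = O + (13, 3) = (13, 3)
  bit 1 = 1: acc = (13, 3) + (0, 9) = (2, 5)

3P = (2, 5)


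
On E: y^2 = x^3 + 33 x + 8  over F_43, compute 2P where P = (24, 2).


Doubling: s = (3 x1^2 + a) / (2 y1)
s = (3*24^2 + 33) / (2*2) mod 43 = 21
x3 = s^2 - 2 x1 mod 43 = 21^2 - 2*24 = 6
y3 = s (x1 - x3) - y1 mod 43 = 21 * (24 - 6) - 2 = 32

2P = (6, 32)


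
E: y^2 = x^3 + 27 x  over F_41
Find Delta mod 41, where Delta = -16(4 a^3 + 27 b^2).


4 a^3 + 27 b^2 = 4*27^3 + 27*0^2 = 78732 + 0 = 78732
Delta = -16 * (78732) = -1259712
Delta mod 41 = 13

Delta = 13 (mod 41)


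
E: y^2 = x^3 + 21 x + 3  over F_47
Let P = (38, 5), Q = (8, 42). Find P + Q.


P != Q, so use the chord formula.
s = (y2 - y1) / (x2 - x1) = (37) / (17) mod 47 = 16
x3 = s^2 - x1 - x2 mod 47 = 16^2 - 38 - 8 = 22
y3 = s (x1 - x3) - y1 mod 47 = 16 * (38 - 22) - 5 = 16

P + Q = (22, 16)


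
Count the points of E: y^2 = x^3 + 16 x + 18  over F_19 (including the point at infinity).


For each x in F_19, count y with y^2 = x^3 + 16 x + 18 mod 19:
  x = 1: RHS = 16, y in [4, 15]  -> 2 point(s)
  x = 2: RHS = 1, y in [1, 18]  -> 2 point(s)
  x = 3: RHS = 17, y in [6, 13]  -> 2 point(s)
  x = 6: RHS = 7, y in [8, 11]  -> 2 point(s)
  x = 7: RHS = 17, y in [6, 13]  -> 2 point(s)
  x = 9: RHS = 17, y in [6, 13]  -> 2 point(s)
  x = 10: RHS = 0, y in [0]  -> 1 point(s)
  x = 11: RHS = 5, y in [9, 10]  -> 2 point(s)
  x = 12: RHS = 0, y in [0]  -> 1 point(s)
  x = 15: RHS = 4, y in [2, 17]  -> 2 point(s)
  x = 16: RHS = 0, y in [0]  -> 1 point(s)
  x = 17: RHS = 16, y in [4, 15]  -> 2 point(s)
  x = 18: RHS = 1, y in [1, 18]  -> 2 point(s)
Affine points: 23. Add the point at infinity: total = 24.

#E(F_19) = 24


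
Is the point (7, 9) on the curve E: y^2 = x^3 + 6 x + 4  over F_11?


Check whether y^2 = x^3 + 6 x + 4 (mod 11) for (x, y) = (7, 9).
LHS: y^2 = 9^2 mod 11 = 4
RHS: x^3 + 6 x + 4 = 7^3 + 6*7 + 4 mod 11 = 4
LHS = RHS

Yes, on the curve


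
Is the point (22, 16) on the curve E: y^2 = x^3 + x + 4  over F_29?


Check whether y^2 = x^3 + 1 x + 4 (mod 29) for (x, y) = (22, 16).
LHS: y^2 = 16^2 mod 29 = 24
RHS: x^3 + 1 x + 4 = 22^3 + 1*22 + 4 mod 29 = 2
LHS != RHS

No, not on the curve


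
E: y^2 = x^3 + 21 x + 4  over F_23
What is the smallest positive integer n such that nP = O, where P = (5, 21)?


Compute successive multiples of P until we hit O:
  1P = (5, 21)
  2P = (14, 11)
  3P = (20, 11)
  4P = (1, 7)
  5P = (12, 12)
  6P = (10, 15)
  7P = (3, 18)
  8P = (0, 21)
  ... (continuing to 30P)
  30P = O

ord(P) = 30


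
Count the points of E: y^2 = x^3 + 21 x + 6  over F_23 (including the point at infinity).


For each x in F_23, count y with y^2 = x^3 + 21 x + 6 mod 23:
  x = 0: RHS = 6, y in [11, 12]  -> 2 point(s)
  x = 3: RHS = 4, y in [2, 21]  -> 2 point(s)
  x = 4: RHS = 16, y in [4, 19]  -> 2 point(s)
  x = 5: RHS = 6, y in [11, 12]  -> 2 point(s)
  x = 6: RHS = 3, y in [7, 16]  -> 2 point(s)
  x = 7: RHS = 13, y in [6, 17]  -> 2 point(s)
  x = 9: RHS = 4, y in [2, 21]  -> 2 point(s)
  x = 11: RHS = 4, y in [2, 21]  -> 2 point(s)
  x = 12: RHS = 8, y in [10, 13]  -> 2 point(s)
  x = 14: RHS = 8, y in [10, 13]  -> 2 point(s)
  x = 15: RHS = 16, y in [4, 19]  -> 2 point(s)
  x = 17: RHS = 9, y in [3, 20]  -> 2 point(s)
  x = 18: RHS = 6, y in [11, 12]  -> 2 point(s)
  x = 20: RHS = 8, y in [10, 13]  -> 2 point(s)
  x = 21: RHS = 2, y in [5, 18]  -> 2 point(s)
Affine points: 30. Add the point at infinity: total = 31.

#E(F_23) = 31


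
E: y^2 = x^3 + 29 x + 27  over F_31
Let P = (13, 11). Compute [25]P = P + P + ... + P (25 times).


k = 25 = 11001_2 (binary, LSB first: 10011)
Double-and-add from P = (13, 11):
  bit 0 = 1: acc = O + (13, 11) = (13, 11)
  bit 1 = 0: acc unchanged = (13, 11)
  bit 2 = 0: acc unchanged = (13, 11)
  bit 3 = 1: acc = (13, 11) + (9, 26) = (25, 3)
  bit 4 = 1: acc = (25, 3) + (20, 19) = (26, 25)

25P = (26, 25)


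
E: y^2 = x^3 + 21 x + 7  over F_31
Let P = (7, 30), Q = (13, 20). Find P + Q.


P != Q, so use the chord formula.
s = (y2 - y1) / (x2 - x1) = (21) / (6) mod 31 = 19
x3 = s^2 - x1 - x2 mod 31 = 19^2 - 7 - 13 = 0
y3 = s (x1 - x3) - y1 mod 31 = 19 * (7 - 0) - 30 = 10

P + Q = (0, 10)


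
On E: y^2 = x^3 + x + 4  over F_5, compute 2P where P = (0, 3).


Doubling: s = (3 x1^2 + a) / (2 y1)
s = (3*0^2 + 1) / (2*3) mod 5 = 1
x3 = s^2 - 2 x1 mod 5 = 1^2 - 2*0 = 1
y3 = s (x1 - x3) - y1 mod 5 = 1 * (0 - 1) - 3 = 1

2P = (1, 1)


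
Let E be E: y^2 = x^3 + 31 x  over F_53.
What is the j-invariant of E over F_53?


Delta = -16(4 a^3 + 27 b^2) mod 53 = 51
-1728 * (4 a)^3 = -1728 * (4*31)^3 mod 53 = 42
j = 42 * 51^(-1) mod 53 = 32

j = 32 (mod 53)


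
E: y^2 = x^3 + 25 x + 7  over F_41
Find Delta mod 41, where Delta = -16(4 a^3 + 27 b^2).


4 a^3 + 27 b^2 = 4*25^3 + 27*7^2 = 62500 + 1323 = 63823
Delta = -16 * (63823) = -1021168
Delta mod 41 = 19

Delta = 19 (mod 41)


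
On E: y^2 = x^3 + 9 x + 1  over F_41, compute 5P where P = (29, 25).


k = 5 = 101_2 (binary, LSB first: 101)
Double-and-add from P = (29, 25):
  bit 0 = 1: acc = O + (29, 25) = (29, 25)
  bit 1 = 0: acc unchanged = (29, 25)
  bit 2 = 1: acc = (29, 25) + (31, 31) = (31, 10)

5P = (31, 10)


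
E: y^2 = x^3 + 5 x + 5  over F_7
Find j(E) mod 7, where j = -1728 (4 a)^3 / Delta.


Delta = -16(4 a^3 + 27 b^2) mod 7 = 2
-1728 * (4 a)^3 = -1728 * (4*5)^3 mod 7 = 6
j = 6 * 2^(-1) mod 7 = 3

j = 3 (mod 7)


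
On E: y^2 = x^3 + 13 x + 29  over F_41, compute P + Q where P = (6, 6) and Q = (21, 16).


P != Q, so use the chord formula.
s = (y2 - y1) / (x2 - x1) = (10) / (15) mod 41 = 28
x3 = s^2 - x1 - x2 mod 41 = 28^2 - 6 - 21 = 19
y3 = s (x1 - x3) - y1 mod 41 = 28 * (6 - 19) - 6 = 40

P + Q = (19, 40)


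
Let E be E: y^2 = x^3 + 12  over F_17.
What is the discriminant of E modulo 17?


4 a^3 + 27 b^2 = 4*0^3 + 27*12^2 = 0 + 3888 = 3888
Delta = -16 * (3888) = -62208
Delta mod 17 = 12

Delta = 12 (mod 17)


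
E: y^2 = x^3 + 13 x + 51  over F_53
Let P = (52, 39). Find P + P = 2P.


Doubling: s = (3 x1^2 + a) / (2 y1)
s = (3*52^2 + 13) / (2*39) mod 53 = 7
x3 = s^2 - 2 x1 mod 53 = 7^2 - 2*52 = 51
y3 = s (x1 - x3) - y1 mod 53 = 7 * (52 - 51) - 39 = 21

2P = (51, 21)


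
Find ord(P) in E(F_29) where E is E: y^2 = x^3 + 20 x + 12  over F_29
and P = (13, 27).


Compute successive multiples of P until we hit O:
  1P = (13, 27)
  2P = (10, 20)
  3P = (5, 11)
  4P = (15, 27)
  5P = (1, 2)
  6P = (28, 7)
  7P = (22, 14)
  8P = (19, 1)
  ... (continuing to 17P)
  17P = O

ord(P) = 17
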